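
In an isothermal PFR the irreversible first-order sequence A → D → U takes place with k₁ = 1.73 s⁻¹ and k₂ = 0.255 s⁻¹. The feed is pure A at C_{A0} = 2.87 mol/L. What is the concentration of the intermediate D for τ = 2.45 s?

For first-order series with pure A initially, C_D(τ) = k₁C_{A0}/(k₂−k₁)·(e^(−k₁τ) − e^(−k₂τ)).
e^(−k₁τ) = e^(−1.73×2.45) = e^(−4.239) = 0.01443; e^(−k₂τ) = e^(−0.6248) = 0.5354.
C_D = 1.73×2.87/(0.255−1.73) × (0.01443−0.5354) = (-3.366)×(-0.5210) = 1.754 mol/L.

1.75 mol/L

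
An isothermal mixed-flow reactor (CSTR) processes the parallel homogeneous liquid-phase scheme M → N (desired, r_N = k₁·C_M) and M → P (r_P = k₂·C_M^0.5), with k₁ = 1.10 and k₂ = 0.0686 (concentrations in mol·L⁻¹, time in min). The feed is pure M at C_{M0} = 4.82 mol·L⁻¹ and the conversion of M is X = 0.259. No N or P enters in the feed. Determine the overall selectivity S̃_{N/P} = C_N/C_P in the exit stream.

30.3

Exit C_M = C_{M0}(1−X) = 4.82×0.741 = 3.572 mol·L⁻¹.
A CSTR operates uniformly at the exit composition, giving r_N = 3.929 and r_P = 0.1296 (each k·C_M^n at C_M = 3.572).
Overall selectivity = C_N/C_P = r_Nτ/(r_Pτ) = r_N/r_P = 30.3.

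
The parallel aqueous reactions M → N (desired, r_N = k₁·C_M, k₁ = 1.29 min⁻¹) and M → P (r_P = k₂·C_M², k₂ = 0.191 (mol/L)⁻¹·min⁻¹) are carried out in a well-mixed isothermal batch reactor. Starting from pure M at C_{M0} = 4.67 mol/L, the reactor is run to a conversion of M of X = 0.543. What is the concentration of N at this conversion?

1.70 mol/L

C_M = C_{M0}(1−X) = 2.134 mol/L.
Along a PFR/batch, dC_N/dC_M = −r_N/(r_N+r_P) = −k₁/(k₁+k₂·C_M).
Integrating from C_{M0} to C_M: C_N = (1.29/0.191)·ln[(1.29+0.191·4.67)/(1.29+0.191·2.13)] = 6.754·ln(2.182/1.698) = 1.695 mol/L.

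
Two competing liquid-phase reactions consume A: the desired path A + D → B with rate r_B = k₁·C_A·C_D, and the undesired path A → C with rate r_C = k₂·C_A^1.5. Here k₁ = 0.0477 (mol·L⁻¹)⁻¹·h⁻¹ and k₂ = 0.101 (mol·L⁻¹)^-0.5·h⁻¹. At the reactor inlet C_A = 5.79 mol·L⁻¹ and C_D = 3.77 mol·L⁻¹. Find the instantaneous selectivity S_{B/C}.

S_{B/C} = r_B/r_C = (k₁·C_A·C_D)/(k₂·C_A^1.5) = (k₁/k₂)·C_A^-0.5·C_D.
= (0.0477×5.790×3.770) / (0.101×5.790^1.5) = 1.041/1.407 = 0.740.

0.740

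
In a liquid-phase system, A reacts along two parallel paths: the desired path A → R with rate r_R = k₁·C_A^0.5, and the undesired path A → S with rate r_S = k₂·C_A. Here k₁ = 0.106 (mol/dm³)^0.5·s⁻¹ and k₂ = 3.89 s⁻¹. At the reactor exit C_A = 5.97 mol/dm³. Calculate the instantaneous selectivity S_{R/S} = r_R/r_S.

S_{R/S} = r_R/r_S = (k₁·C_A^0.5)/(k₂·C_A) = (k₁/k₂)·C_A^-0.5.
= (0.106×5.970^0.5) / (3.89×5.970) = 0.2590/23.22 = 0.0112.

0.0112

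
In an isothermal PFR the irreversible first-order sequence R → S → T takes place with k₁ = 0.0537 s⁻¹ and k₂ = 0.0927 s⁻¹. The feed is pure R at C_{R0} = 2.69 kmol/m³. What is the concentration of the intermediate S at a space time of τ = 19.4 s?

0.694 kmol/m³

Solving the coupled first-order balances gives C_S(τ) = [k₁/(k₂−k₁)]·C_{R0}·(e^(−k₁τ) − e^(−k₂τ)).
e^(−k₁τ) = e^(−0.0537×19.4) = e^(−1.042) = 0.3528; e^(−k₂τ) = e^(−1.798) = 0.1656.
C_S = 0.0537×2.69/(0.0927−0.0537) × (0.3528−0.1656) = 3.704×0.1873 = 0.6936 kmol/m³.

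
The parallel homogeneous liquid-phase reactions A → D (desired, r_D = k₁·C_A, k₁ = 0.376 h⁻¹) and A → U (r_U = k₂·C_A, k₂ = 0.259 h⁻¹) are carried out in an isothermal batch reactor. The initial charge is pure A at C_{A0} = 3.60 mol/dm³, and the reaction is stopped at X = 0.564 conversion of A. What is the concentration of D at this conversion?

1.20 mol/dm³

C_A = C_{A0}(1−X) = 1.570 mol/dm³.
Both paths are first order in A, so the instantaneous fraction to D is constant: dC_D/d(−C_A) = k₁/(k₁+k₂) = 0.5921.
C_D = 0.5921·(C_{A0}−C_A) = 0.5921×2.030 = 1.20 mol/dm³.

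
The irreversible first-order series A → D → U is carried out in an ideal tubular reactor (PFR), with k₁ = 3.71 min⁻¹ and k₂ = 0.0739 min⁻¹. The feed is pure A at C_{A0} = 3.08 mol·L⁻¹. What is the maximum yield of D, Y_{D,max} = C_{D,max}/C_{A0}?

0.923

For a first-order series the maximum intermediate yield is C_{D,max}/C_{A0} = (k₁/k₂)^[k₂/(k₂−k₁)].
= (3.71/0.0739)^(0.0739/(0.0739−3.71)) = (50.20)^(-0.02032) = 0.9235.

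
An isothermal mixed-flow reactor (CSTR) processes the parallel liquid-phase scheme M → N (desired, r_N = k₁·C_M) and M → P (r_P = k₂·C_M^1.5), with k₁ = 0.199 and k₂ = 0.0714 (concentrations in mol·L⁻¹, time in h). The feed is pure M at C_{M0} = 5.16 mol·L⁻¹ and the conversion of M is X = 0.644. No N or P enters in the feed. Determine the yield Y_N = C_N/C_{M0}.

Exit C_M = C_{M0}(1−X) = 5.16×0.356 = 1.837 mol·L⁻¹.
In a CSTR the entire volume is at exit conditions, so r_N = 0.199×1.837 = 0.3656 and r_P = 0.0714×1.837^1.5 = 0.1778.
Fraction of consumed M going to N: r_N/(r_N+r_P) = 0.6728.
C_N = 0.6728·C_{M0}·X = 0.6728×5.16×0.644 = 2.24 mol·L⁻¹; Y_N = C_N/C_{M0} = 0.433.

0.433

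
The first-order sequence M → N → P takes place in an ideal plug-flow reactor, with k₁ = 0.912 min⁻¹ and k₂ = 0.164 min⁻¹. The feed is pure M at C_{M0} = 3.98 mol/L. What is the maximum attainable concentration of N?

2.73 mol/L

For a first-order series the maximum intermediate yield is C_{N,max}/C_{M0} = (k₁/k₂)^[k₂/(k₂−k₁)].
= (0.912/0.164)^(0.164/(0.164−0.912)) = (5.561)^(-0.2193) = 0.6865.
C_{N,max} = 0.6865×3.98 = 2.73 mol/L.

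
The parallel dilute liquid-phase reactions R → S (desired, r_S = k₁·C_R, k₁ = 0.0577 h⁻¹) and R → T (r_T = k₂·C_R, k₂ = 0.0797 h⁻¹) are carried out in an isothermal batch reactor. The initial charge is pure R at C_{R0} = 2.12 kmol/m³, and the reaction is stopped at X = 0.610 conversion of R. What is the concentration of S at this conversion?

0.543 kmol/m³

C_R = C_{R0}(1−X) = 0.8268 kmol/m³.
Both paths are first order in R, so the instantaneous fraction to S is constant: dC_S/d(−C_R) = k₁/(k₁+k₂) = 0.4199.
C_S = 0.4199·(C_{R0}−C_R) = 0.4199×1.293 = 0.543 kmol/m³.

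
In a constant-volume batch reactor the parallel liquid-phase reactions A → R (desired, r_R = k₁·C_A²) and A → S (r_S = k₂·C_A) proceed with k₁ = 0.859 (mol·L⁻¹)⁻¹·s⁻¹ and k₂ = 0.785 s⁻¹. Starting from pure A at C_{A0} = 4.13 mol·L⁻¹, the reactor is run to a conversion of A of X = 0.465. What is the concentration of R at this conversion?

1.48 mol·L⁻¹

C_A = C_{A0}(1−X) = 2.210 mol·L⁻¹.
Along a PFR/batch, dC_S/dC_A = −r_S/(r_R+r_S) = −k₂/(k₂+k₁·C_A).
Integrating from C_{A0} to C_A: C_S = (0.785/0.859)·ln[(0.785+0.859·4.13)/(0.785+0.859·2.21)] = 0.9139·ln(4.333/2.683) = 0.4380 mol·L⁻¹.
Then C_R = (C_{A0}−C_A) − C_S = 1.920 − 0.4380 = 1.482 mol·L⁻¹.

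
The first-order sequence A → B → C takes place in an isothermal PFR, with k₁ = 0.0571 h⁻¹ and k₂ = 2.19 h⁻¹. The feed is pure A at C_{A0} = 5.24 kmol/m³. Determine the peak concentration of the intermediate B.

0.124 kmol/m³

Evaluating C_B at τ_opt = ln(k₂/k₁)/(k₂−k₁) gives C_{B,max}/C_{A0} = (k₁/k₂)^[k₂/(k₂−k₁)].
= (0.0571/2.19)^(2.19/(2.19−0.0571)) = (0.02607)^(1.027) = 0.02365.
C_{B,max} = 0.02365×5.24 = 0.124 kmol/m³.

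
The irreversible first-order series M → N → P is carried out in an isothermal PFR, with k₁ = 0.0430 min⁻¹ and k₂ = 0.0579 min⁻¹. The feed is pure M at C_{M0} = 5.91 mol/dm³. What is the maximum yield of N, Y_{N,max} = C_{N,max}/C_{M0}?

Evaluating C_N at τ_opt = ln(k₂/k₁)/(k₂−k₁) gives C_{N,max}/C_{M0} = (k₁/k₂)^[k₂/(k₂−k₁)].
= (0.0430/0.0579)^(0.0579/(0.0579−0.0430)) = (0.7427)^(3.886) = 0.3147.

0.315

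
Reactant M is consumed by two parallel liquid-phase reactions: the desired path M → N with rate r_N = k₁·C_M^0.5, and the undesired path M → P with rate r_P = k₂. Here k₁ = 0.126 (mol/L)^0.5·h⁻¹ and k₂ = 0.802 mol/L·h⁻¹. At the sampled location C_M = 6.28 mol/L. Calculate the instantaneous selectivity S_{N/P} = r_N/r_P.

S_{N/P} = r_N/r_P = (k₁·C_M^0.5)/(k₂) = (k₁/k₂)·C_M^0.5.
= (0.126×6.280^0.5) / (0.802) = 0.3158/0.8020 = 0.394.

0.394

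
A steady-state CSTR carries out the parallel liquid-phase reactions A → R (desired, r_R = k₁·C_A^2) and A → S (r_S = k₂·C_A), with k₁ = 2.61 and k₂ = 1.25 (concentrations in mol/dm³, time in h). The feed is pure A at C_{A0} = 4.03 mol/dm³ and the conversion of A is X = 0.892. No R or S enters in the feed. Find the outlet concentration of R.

1.71 mol/dm³

Exit C_A = C_{A0}(1−X) = 4.03×0.108 = 0.4352 mol/dm³.
In a CSTR the entire volume is at exit conditions, so r_R = 2.61×0.4352^2 = 0.4944 and r_S = 1.25×0.4352 = 0.5440.
Fraction of consumed A going to R: r_R/(r_R+r_S) = 0.4761.
C_R = 0.4761·C_{A0}·X = 0.4761×4.03×0.892 = 1.71 mol/dm³.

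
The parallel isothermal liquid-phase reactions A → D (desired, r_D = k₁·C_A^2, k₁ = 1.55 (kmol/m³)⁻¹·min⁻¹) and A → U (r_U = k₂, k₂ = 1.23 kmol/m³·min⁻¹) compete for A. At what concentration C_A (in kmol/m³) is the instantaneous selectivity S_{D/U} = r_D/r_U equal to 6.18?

2.21 kmol/m³

S_{D/U} = (k₁/k₂)·C_A^2 ⇒ C_A = (S·k₂/k₁)^(0.5).
= (6.18×1.23/1.55)^(0.5) = (4.904)^(0.5) = 2.21 kmol/m³.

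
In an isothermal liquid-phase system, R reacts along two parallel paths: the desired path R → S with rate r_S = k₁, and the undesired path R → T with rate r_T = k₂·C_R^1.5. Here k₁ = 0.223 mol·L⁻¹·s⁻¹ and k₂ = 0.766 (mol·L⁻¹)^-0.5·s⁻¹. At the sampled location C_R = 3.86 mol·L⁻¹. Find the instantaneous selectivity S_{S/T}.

S_{S/T} = r_S/r_T = (k₁)/(k₂·C_R^1.5) = (k₁/k₂)·C_R^-1.5.
= (0.223) / (0.766×3.860^1.5) = 0.2230/5.809 = 0.0384.

0.0384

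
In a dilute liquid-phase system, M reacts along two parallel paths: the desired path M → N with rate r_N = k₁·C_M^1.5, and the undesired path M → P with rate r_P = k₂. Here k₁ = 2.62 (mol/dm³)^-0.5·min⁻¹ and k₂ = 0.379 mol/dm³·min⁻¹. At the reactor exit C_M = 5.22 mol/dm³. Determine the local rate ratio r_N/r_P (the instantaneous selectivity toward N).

82.4

S_{N/P} = r_N/r_P = (k₁·C_M^1.5)/(k₂) = (k₁/k₂)·C_M^1.5.
= (2.62×5.220^1.5) / (0.379) = 31.25/0.3790 = 82.4.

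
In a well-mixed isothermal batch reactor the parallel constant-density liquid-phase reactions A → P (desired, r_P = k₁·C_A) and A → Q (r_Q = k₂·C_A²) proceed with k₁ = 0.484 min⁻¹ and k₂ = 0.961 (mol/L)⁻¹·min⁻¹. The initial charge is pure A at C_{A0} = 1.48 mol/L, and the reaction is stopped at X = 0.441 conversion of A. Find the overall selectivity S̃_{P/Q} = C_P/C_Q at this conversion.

C_A = C_{A0}(1−X) = 0.8273 mol/L.
Along a PFR/batch, dC_P/dC_A = −r_P/(r_P+r_Q) = −k₁/(k₁+k₂·C_A).
Integrating from C_{A0} to C_A: C_P = (0.484/0.961)·ln[(0.484+0.961·1.48)/(0.484+0.961·0.827)] = 0.5036·ln(1.906/1.279) = 0.2010 mol/L.
C_Q = (C_{A0}−C_A)−C_P = 0.4517 mol/L; S̃_{P/Q} = 0.2010/0.4517 = 0.445.

0.445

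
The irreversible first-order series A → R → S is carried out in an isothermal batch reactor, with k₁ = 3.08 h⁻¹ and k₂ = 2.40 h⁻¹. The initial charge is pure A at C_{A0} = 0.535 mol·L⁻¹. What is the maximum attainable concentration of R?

0.222 mol·L⁻¹

For a first-order series the maximum intermediate yield is C_{R,max}/C_{A0} = (k₁/k₂)^[k₂/(k₂−k₁)].
= (3.08/2.40)^(2.40/(2.40−3.08)) = (1.283)^(-3.529) = 0.4146.
C_{R,max} = 0.4146×0.535 = 0.222 mol·L⁻¹.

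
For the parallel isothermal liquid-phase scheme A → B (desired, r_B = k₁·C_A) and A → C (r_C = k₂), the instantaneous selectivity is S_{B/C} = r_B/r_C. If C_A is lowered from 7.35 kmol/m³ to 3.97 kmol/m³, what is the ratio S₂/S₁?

S_{B/C} = (k₁/k₂)·C_A, so S₂/S₁ = (C_{A,2}/C_{A,1}).
= 3.97/7.35 = 0.540.

0.540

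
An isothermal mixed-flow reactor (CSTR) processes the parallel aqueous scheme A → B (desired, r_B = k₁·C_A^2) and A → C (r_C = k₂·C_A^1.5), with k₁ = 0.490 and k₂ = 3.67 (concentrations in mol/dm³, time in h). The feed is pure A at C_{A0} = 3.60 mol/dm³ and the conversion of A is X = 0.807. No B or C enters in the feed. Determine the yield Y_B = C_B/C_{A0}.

Exit C_A = C_{A0}(1−X) = 3.60×0.193 = 0.6948 mol/dm³.
Rates in a CSTR are evaluated at the outlet concentration: r_B = 0.490×0.6948^2 = 0.2365, r_C = 3.67×0.6948^1.5 = 2.125.
Fraction of consumed A going to B: r_B/(r_B+r_C) = 0.1001.
C_B = 0.1001·C_{A0}·X = 0.1001×3.60×0.807 = 0.291 mol/dm³; Y_B = C_B/C_{A0} = 0.0808.

0.0808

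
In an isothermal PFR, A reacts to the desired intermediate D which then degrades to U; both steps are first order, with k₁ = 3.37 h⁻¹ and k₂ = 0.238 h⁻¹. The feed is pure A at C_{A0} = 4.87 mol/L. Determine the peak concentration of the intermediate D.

For a first-order series the maximum intermediate yield is C_{D,max}/C_{A0} = (k₁/k₂)^[k₂/(k₂−k₁)].
= (3.37/0.238)^(0.238/(0.238−3.37)) = (14.16)^(-0.07599) = 0.8176.
C_{D,max} = 0.8176×4.87 = 3.98 mol/L.

3.98 mol/L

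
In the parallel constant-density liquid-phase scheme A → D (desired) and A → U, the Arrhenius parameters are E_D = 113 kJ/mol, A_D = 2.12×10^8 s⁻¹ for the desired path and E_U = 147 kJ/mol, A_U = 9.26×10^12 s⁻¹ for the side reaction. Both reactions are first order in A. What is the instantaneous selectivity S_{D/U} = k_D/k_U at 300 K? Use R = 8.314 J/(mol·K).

19.0

Since both paths have the same order in A, the concentration cancels and S_{D/U} = k_D/k_U = (A_D/A_U)·exp[(E_U−E_D)/(RT)].
(E_U−E_D)/(RT) = (147−113)×10³/(8.314×300) = 34000/2494 = 13.63.
k_D/k_U = (2.12×10^8/9.26×10^12)·exp(13.63) = 2.289×10^-5 × 8.320×10^5 = 19.0.
Since E_D < E_U, lowering the temperature improves selectivity toward D.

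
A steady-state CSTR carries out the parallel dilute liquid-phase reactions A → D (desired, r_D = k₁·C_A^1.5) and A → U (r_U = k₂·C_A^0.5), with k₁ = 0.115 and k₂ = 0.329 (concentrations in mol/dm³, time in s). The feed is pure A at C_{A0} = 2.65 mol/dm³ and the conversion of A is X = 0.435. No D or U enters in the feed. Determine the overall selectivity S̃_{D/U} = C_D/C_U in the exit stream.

0.523

Exit C_A = C_{A0}(1−X) = 2.65×0.565 = 1.497 mol/dm³.
A CSTR operates uniformly at the exit composition, giving r_D = 0.2107 and r_U = 0.4026 (each k·C_A^n at C_A = 1.497).
Overall selectivity = C_D/C_U = r_Dτ/(r_Uτ) = r_D/r_U = 0.523.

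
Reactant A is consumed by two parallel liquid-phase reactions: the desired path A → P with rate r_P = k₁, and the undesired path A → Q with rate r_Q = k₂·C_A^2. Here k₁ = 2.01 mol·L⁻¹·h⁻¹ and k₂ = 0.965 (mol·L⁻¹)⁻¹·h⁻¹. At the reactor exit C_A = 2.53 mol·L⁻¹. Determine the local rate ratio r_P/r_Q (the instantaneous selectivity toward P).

S_{P/Q} = r_P/r_Q = (k₁)/(k₂·C_A^2) = (k₁/k₂)·C_A^-2.
= (2.01) / (0.965×2.530^2) = 2.010/6.177 = 0.325.

0.325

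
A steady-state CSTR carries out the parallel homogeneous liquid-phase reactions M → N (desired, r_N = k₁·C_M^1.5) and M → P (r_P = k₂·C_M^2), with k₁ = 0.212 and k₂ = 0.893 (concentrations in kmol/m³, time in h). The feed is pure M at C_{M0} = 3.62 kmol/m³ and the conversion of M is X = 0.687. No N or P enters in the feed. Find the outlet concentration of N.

0.454 kmol/m³

Exit C_M = C_{M0}(1−X) = 3.62×0.313 = 1.133 kmol/m³.
A CSTR operates uniformly at the exit composition, giving r_N = 0.2557 and r_P = 1.146 (each k·C_M^n at C_M = 1.133).
Fraction of consumed M going to N: r_N/(r_N+r_P) = 0.1824.
C_N = 0.1824·C_{M0}·X = 0.1824×3.62×0.687 = 0.454 kmol/m³.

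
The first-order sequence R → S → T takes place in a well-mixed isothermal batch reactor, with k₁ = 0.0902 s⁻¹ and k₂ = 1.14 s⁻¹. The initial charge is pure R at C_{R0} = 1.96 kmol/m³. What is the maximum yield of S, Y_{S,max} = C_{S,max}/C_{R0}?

0.0636

At the optimum, C_{S,max}/C_{R0} = (k₁/k₂)^[k₂/(k₂−k₁)].
= (0.0902/1.14)^(1.14/(1.14−0.0902)) = (0.07912)^(1.086) = 0.06363.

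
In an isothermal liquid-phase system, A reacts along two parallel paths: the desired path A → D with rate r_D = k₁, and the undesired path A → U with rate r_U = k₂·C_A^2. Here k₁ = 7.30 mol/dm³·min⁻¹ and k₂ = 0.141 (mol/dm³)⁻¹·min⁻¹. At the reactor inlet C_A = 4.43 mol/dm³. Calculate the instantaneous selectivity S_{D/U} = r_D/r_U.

2.64

S_{D/U} = r_D/r_U = (k₁)/(k₂·C_A^2) = (k₁/k₂)·C_A^-2.
= (7.30) / (0.141×4.430^2) = 7.300/2.767 = 2.64.
The undesired path is higher order in A, so low C_A (CSTR or dilute feed) favours D.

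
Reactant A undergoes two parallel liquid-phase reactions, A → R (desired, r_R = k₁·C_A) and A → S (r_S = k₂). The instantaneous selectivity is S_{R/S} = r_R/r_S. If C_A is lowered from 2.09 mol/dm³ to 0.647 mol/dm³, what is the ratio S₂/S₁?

0.310

S_{R/S} = (k₁/k₂)·C_A, so S₂/S₁ = (C_{A,2}/C_{A,1}).
= 0.647/2.09 = 0.310.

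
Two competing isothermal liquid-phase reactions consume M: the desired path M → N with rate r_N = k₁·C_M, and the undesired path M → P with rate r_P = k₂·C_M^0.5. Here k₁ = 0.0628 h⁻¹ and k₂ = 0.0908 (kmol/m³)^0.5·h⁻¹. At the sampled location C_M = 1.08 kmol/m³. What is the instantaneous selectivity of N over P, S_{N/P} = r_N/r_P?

S_{N/P} = r_N/r_P = (k₁·C_M)/(k₂·C_M^0.5) = (k₁/k₂)·C_M^0.5.
= (0.0628×1.080) / (0.0908×1.080^0.5) = 0.06782/0.09436 = 0.719.
Since the desired path is higher order in M, keeping C_M high (PFR or concentrated feed) favours N.

0.719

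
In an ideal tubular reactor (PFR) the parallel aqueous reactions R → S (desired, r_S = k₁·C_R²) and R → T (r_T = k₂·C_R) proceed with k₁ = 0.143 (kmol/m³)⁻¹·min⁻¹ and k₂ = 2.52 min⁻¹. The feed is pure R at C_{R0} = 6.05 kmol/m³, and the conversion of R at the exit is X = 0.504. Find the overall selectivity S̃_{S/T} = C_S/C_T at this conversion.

0.255

C_R = C_{R0}(1−X) = 3.001 kmol/m³.
Along a PFR/batch, dC_T/dC_R = −r_T/(r_S+r_T) = −k₂/(k₂+k₁·C_R).
Integrating from C_{R0} to C_R: C_T = (2.52/0.143)·ln[(2.52+0.143·6.05)/(2.52+0.143·3.00)] = 17.62·ln(3.385/2.949) = 2.430 kmol/m³.
Then C_S = (C_{R0}−C_R) − C_T = 3.049 − 2.430 = 0.6192 kmol/m³.
S̃_{S/T} = C_S/C_T = 0.6192/2.430 = 0.255.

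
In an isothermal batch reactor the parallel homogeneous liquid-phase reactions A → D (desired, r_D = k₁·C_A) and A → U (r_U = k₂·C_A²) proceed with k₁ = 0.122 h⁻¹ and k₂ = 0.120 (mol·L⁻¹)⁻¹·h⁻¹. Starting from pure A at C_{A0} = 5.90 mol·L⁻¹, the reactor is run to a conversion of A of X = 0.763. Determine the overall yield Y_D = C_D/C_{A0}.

C_A = C_{A0}(1−X) = 1.398 mol·L⁻¹.
Along a PFR/batch, dC_D/dC_A = −r_D/(r_D+r_U) = −k₁/(k₁+k₂·C_A).
Integrating from C_{A0} to C_A: C_D = (0.122/0.120)·ln[(0.122+0.120·5.90)/(0.122+0.120·1.40)] = 1.017·ln(0.8300/0.2898) = 1.070 mol·L⁻¹.
Y_D = C_D/C_{A0} = 1.070/5.90 = 0.181.

0.181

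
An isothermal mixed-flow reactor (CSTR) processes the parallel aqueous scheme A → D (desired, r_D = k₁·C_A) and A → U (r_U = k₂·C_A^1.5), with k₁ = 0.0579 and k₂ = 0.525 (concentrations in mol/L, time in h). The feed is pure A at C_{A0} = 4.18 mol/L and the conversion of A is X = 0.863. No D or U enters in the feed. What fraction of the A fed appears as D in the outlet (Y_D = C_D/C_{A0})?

Exit C_A = C_{A0}(1−X) = 4.18×0.137 = 0.5727 mol/L.
Rates in a CSTR are evaluated at the outlet concentration: r_D = 0.0579×0.5727 = 0.03316, r_U = 0.525×0.5727^1.5 = 0.2275.
Fraction of consumed A going to D: r_D/(r_D+r_U) = 0.1272.
C_D = 0.1272·C_{A0}·X = 0.1272×4.18×0.863 = 0.459 mol/L; Y_D = C_D/C_{A0} = 0.110.

0.110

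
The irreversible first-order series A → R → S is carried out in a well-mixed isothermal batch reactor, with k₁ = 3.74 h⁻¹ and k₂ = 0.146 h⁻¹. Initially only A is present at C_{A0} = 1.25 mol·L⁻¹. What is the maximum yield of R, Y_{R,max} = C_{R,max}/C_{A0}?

0.877

Evaluating C_R at t_opt = ln(k₂/k₁)/(k₂−k₁) gives C_{R,max}/C_{A0} = (k₁/k₂)^[k₂/(k₂−k₁)].
= (3.74/0.146)^(0.146/(0.146−3.74)) = (25.62)^(-0.04062) = 0.8766.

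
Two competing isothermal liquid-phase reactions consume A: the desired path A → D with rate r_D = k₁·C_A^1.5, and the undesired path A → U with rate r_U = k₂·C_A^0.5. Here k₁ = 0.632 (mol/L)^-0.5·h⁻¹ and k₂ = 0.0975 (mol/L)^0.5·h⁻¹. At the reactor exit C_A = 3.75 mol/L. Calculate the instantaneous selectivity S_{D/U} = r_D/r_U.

S_{D/U} = r_D/r_U = (k₁·C_A^1.5)/(k₂·C_A^0.5) = (k₁/k₂)·C_A.
= (0.632×3.750^1.5) / (0.0975×3.750^0.5) = 4.589/0.1888 = 24.3.

24.3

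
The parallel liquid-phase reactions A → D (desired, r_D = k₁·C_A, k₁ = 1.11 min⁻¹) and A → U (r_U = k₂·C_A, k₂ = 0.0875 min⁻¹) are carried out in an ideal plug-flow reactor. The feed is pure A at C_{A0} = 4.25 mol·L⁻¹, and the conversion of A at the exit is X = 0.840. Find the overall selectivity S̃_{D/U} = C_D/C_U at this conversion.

12.7

C_A = C_{A0}(1−X) = 0.6800 mol·L⁻¹.
Both paths are first order in A, so the instantaneous fraction to D is constant: dC_D/d(−C_A) = k₁/(k₁+k₂) = 0.9269.
C_D = 0.9269·(C_{A0}−C_A) = 0.9269×3.570 = 3.31 mol·L⁻¹.
C_U = (C_{A0}−C_A)−C_D = 0.2609 mol·L⁻¹; S̃_{D/U} = 3.309/0.2609 = 12.7.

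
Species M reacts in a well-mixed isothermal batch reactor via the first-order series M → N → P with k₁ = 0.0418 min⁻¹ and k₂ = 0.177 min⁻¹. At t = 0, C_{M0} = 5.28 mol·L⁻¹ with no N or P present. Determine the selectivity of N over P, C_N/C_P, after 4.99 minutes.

Solving the coupled first-order balances gives C_N(t) = [k₁/(k₂−k₁)]·C_{M0}·(e^(−k₁t) − e^(−k₂t)).
e^(−k₁t) = e^(−0.0418×4.99) = e^(−0.2086) = 0.8117; e^(−k₂t) = e^(−0.8832) = 0.4134.
C_N = 0.0418×5.28/(0.177−0.0418) × (0.8117−0.4134) = 1.632×0.3983 = 0.6502 mol·L⁻¹.
C_M = C_{M0}e^(−k₁t) = 4.286 mol·L⁻¹, so C_P = C_{M0}−C_M−C_N = 0.3439 mol·L⁻¹; C_N/C_P = 1.89.

1.89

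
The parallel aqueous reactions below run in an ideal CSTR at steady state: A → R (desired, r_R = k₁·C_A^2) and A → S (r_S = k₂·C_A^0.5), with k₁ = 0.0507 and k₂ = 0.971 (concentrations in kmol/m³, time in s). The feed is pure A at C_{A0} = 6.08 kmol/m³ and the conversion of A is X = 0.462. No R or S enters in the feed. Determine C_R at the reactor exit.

Exit C_A = C_{A0}(1−X) = 6.08×0.538 = 3.271 kmol/m³.
Rates in a CSTR are evaluated at the outlet concentration: r_R = 0.0507×3.271^2 = 0.5425, r_S = 0.971×3.271^0.5 = 1.756.
Fraction of consumed A going to R: r_R/(r_R+r_S) = 0.2360.
C_R = 0.2360·C_{A0}·X = 0.2360×6.08×0.462 = 0.663 kmol/m³.

0.663 kmol/m³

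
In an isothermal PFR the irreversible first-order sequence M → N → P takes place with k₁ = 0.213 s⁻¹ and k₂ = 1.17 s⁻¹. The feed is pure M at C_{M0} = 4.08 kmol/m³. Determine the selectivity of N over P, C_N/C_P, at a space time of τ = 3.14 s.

0.286

The intermediate concentration in a first-order A→B→C sequence is C_N = k₁C_{M0}(e^(−k₁τ) − e^(−k₂τ))/(k₂−k₁).
e^(−k₁τ) = e^(−0.213×3.14) = e^(−0.6688) = 0.5123; e^(−k₂τ) = e^(−3.674) = 0.02538.
C_N = 0.213×4.08/(1.17−0.213) × (0.5123−0.02538) = 0.9081×0.4869 = 0.4422 kmol/m³.
C_M = C_{M0}e^(−k₁τ) = 2.090 kmol/m³, so C_P = C_{M0}−C_M−C_N = 1.548 kmol/m³; C_N/C_P = 0.286.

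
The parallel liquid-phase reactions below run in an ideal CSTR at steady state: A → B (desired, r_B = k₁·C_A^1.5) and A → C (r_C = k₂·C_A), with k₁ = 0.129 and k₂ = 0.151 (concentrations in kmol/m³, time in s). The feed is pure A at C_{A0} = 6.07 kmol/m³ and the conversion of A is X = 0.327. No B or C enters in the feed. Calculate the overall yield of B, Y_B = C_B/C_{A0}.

Exit C_A = C_{A0}(1−X) = 6.07×0.673 = 4.085 kmol/m³.
Rates in a CSTR are evaluated at the outlet concentration: r_B = 0.129×4.085^1.5 = 1.065, r_C = 0.151×4.085 = 0.6169.
Fraction of consumed A going to B: r_B/(r_B+r_C) = 0.6333.
C_B = 0.6333·C_{A0}·X = 0.6333×6.07×0.327 = 1.26 kmol/m³; Y_B = C_B/C_{A0} = 0.207.

0.207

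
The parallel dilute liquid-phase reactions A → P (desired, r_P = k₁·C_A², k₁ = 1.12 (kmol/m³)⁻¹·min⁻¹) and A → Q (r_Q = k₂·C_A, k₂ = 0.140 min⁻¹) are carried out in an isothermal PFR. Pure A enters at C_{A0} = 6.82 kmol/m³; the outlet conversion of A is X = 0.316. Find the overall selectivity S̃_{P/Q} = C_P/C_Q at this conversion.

C_A = C_{A0}(1−X) = 4.665 kmol/m³.
Along a PFR/batch, dC_Q/dC_A = −r_Q/(r_P+r_Q) = −k₂/(k₂+k₁·C_A).
Integrating from C_{A0} to C_A: C_Q = (0.140/1.12)·ln[(0.140+1.12·6.82)/(0.140+1.12·4.66)] = 0.1250·ln(7.778/5.365) = 0.04644 kmol/m³.
Then C_P = (C_{A0}−C_A) − C_Q = 2.155 − 0.04644 = 2.109 kmol/m³.
S̃_{P/Q} = C_P/C_Q = 2.109/0.04644 = 45.4.

45.4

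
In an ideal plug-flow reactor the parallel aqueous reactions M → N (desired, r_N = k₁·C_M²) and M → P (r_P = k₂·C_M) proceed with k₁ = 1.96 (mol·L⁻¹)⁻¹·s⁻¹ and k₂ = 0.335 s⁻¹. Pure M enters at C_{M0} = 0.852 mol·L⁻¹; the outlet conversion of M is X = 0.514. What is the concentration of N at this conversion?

C_M = C_{M0}(1−X) = 0.4141 mol·L⁻¹.
Along a PFR/batch, dC_P/dC_M = −r_P/(r_N+r_P) = −k₂/(k₂+k₁·C_M).
Integrating from C_{M0} to C_M: C_P = (0.335/1.96)·ln[(0.335+1.96·0.852)/(0.335+1.96·0.414)] = 0.1709·ln(2.005/1.147) = 0.09551 mol·L⁻¹.
Then C_N = (C_{M0}−C_M) − C_P = 0.4379 − 0.09551 = 0.3424 mol·L⁻¹.

0.342 mol·L⁻¹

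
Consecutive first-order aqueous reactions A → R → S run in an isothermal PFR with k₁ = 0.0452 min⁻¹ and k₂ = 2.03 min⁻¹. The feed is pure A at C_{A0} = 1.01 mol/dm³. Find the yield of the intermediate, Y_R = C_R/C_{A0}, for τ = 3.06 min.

0.0198

The intermediate concentration in a first-order A→B→C sequence is C_R = k₁C_{A0}(e^(−k₁τ) − e^(−k₂τ))/(k₂−k₁).
e^(−k₁τ) = e^(−0.0452×3.06) = e^(−0.1383) = 0.8708; e^(−k₂τ) = e^(−6.212) = 0.002006.
C_R = 0.0452×1.01/(2.03−0.0452) × (0.8708−0.002006) = 0.02300×0.8688 = 0.01998 mol/dm³.
Y_R = C_R/C_{A0} = 0.01998/1.01 = 0.0198.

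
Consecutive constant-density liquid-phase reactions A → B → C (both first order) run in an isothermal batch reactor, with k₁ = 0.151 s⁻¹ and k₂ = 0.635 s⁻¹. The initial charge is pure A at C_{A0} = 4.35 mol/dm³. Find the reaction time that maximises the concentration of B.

2.97 s

Setting dC_B/dt = 0 gives t_opt = ln(k₂/k₁)/(k₂−k₁).
= ln(0.635/0.151)/(0.635−0.151) = ln(4.205)/0.4840 = 1.436/0.4840 = 2.97 s.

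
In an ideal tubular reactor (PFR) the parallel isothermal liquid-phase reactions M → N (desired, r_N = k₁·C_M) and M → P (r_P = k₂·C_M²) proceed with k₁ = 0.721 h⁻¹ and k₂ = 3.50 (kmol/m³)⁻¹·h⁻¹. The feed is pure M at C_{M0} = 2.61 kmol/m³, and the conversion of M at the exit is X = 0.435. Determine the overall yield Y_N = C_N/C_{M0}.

C_M = C_{M0}(1−X) = 1.475 kmol/m³.
Along a PFR/batch, dC_N/dC_M = −r_N/(r_N+r_P) = −k₁/(k₁+k₂·C_M).
Integrating from C_{M0} to C_M: C_N = (0.721/3.50)·ln[(0.721+3.50·2.61)/(0.721+3.50·1.47)] = 0.2060·ln(9.856/5.882) = 0.1063 kmol/m³.
Y_N = C_N/C_{M0} = 0.1063/2.61 = 0.0407.

0.0407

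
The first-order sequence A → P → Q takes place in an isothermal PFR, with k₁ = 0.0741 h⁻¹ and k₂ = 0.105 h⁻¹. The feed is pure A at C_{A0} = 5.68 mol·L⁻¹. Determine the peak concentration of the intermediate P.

Evaluating C_P at τ_opt = ln(k₂/k₁)/(k₂−k₁) gives C_{P,max}/C_{A0} = (k₁/k₂)^[k₂/(k₂−k₁)].
= (0.0741/0.105)^(0.105/(0.105−0.0741)) = (0.7057)^(3.398) = 0.3059.
C_{P,max} = 0.3059×5.68 = 1.74 mol·L⁻¹.

1.74 mol·L⁻¹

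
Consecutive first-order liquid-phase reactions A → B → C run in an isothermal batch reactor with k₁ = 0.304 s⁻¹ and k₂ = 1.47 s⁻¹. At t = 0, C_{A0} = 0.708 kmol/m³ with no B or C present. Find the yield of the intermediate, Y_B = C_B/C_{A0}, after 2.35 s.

0.119

For first-order series with pure A initially, C_B(t) = k₁C_{A0}/(k₂−k₁)·(e^(−k₁t) − e^(−k₂t)).
e^(−k₁t) = e^(−0.304×2.35) = e^(−0.7144) = 0.4895; e^(−k₂t) = e^(−3.454) = 0.03160.
C_B = 0.304×0.708/(1.47−0.304) × (0.4895−0.03160) = 0.1846×0.4579 = 0.08452 kmol/m³.
Y_B = C_B/C_{A0} = 0.08452/0.708 = 0.119.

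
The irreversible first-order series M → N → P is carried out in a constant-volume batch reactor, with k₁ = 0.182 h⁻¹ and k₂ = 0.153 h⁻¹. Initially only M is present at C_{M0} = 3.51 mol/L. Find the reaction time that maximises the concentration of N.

5.99 h

Setting dC_N/dt = 0 gives t_opt = ln(k₂/k₁)/(k₂−k₁).
= ln(0.153/0.182)/(0.153−0.182) = ln(0.8407)/-0.02900 = -0.1736/-0.02900 = 5.99 h.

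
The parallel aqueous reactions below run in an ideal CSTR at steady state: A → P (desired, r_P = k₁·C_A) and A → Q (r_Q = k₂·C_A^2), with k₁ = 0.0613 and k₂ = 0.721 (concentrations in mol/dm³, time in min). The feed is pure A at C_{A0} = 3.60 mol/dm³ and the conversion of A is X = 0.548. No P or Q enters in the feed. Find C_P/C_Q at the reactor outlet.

0.0522

Exit C_A = C_{A0}(1−X) = 3.60×0.452 = 1.627 mol/dm³.
Rates in a CSTR are evaluated at the outlet concentration: r_P = 0.0613×1.627 = 0.09975, r_Q = 0.721×1.627^2 = 1.909.
Overall selectivity = C_P/C_Q = r_Pτ/(r_Qτ) = r_P/r_Q = 0.0522.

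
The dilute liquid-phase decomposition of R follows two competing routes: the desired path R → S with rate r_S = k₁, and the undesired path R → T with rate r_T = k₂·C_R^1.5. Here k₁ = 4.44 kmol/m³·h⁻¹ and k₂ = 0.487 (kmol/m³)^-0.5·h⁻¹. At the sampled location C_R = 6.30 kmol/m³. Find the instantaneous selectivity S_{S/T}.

S_{S/T} = r_S/r_T = (k₁)/(k₂·C_R^1.5) = (k₁/k₂)·C_R^-1.5.
= (4.44) / (0.487×6.300^1.5) = 4.440/7.701 = 0.577.

0.577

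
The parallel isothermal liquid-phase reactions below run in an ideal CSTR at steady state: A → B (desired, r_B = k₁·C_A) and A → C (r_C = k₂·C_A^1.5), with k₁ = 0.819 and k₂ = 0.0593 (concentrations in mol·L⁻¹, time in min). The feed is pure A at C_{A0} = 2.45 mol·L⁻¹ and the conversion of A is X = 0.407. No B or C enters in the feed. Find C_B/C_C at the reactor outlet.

11.5

Exit C_A = C_{A0}(1−X) = 2.45×0.593 = 1.453 mol·L⁻¹.
In a CSTR the entire volume is at exit conditions, so r_B = 0.819×1.453 = 1.190 and r_C = 0.0593×1.453^1.5 = 0.1038.
Overall selectivity = C_B/C_C = r_Bτ/(r_Cτ) = r_B/r_C = 11.5.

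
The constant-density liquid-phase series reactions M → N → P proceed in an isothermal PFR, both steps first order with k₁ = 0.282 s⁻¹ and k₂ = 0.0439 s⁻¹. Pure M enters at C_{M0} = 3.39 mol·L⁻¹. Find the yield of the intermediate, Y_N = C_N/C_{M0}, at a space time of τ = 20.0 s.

For first-order series with pure M initially, C_N(τ) = k₁C_{M0}/(k₂−k₁)·(e^(−k₁τ) − e^(−k₂τ)).
e^(−k₁τ) = e^(−0.282×20.0) = e^(−5.640) = 0.003553; e^(−k₂τ) = e^(−0.8780) = 0.4156.
C_N = 0.282×3.39/(0.0439−0.282) × (0.003553−0.4156) = (-4.015)×(-0.4121) = 1.654 mol·L⁻¹.
Y_N = C_N/C_{M0} = 1.654/3.39 = 0.488.

0.488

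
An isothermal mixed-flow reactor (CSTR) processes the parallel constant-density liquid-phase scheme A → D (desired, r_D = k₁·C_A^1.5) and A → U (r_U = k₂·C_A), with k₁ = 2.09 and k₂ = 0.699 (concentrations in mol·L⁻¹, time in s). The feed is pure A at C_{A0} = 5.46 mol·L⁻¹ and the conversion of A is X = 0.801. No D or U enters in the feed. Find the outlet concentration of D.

3.31 mol·L⁻¹

Exit C_A = C_{A0}(1−X) = 5.46×0.199 = 1.087 mol·L⁻¹.
In a CSTR the entire volume is at exit conditions, so r_D = 2.09×1.087^1.5 = 2.367 and r_U = 0.699×1.087 = 0.7595.
Fraction of consumed A going to D: r_D/(r_D+r_U) = 0.7571.
C_D = 0.7571·C_{A0}·X = 0.7571×5.46×0.801 = 3.31 mol·L⁻¹.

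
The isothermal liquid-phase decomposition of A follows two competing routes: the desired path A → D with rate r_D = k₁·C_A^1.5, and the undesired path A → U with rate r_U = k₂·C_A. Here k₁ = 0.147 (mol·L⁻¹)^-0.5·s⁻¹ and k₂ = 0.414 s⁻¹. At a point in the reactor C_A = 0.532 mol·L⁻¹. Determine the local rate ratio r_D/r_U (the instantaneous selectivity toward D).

S_{D/U} = r_D/r_U = (k₁·C_A^1.5)/(k₂·C_A) = (k₁/k₂)·C_A^0.5.
= (0.147×0.5320^1.5) / (0.414×0.5320) = 0.05704/0.2202 = 0.259.
Since the desired path is higher order in A, keeping C_A high (PFR or concentrated feed) favours D.

0.259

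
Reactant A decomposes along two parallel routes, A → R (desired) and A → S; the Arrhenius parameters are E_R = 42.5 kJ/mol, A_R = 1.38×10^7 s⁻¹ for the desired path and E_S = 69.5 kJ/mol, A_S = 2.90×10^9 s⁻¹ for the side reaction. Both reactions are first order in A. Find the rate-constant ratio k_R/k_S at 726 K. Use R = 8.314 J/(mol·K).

With equal orders, S_{R/S} = k_R/k_S = (A_R/A_S)·exp[(E_S−E_R)/(RT)].
(E_S−E_R)/(RT) = (69.5−42.5)×10³/(8.314×726) = 27000/6036 = 4.473.
k_R/k_S = (1.38×10^7/2.90×10^9)·exp(4.473) = 0.004759 × 87.64 = 0.417.
Since E_R < E_S, lowering the temperature improves selectivity toward R.

0.417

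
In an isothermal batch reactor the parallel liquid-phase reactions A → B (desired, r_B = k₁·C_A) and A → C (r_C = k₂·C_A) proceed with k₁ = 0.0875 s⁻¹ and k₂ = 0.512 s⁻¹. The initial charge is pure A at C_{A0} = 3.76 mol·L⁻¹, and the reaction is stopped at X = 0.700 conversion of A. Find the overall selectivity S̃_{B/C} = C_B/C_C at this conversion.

C_A = C_{A0}(1−X) = 1.128 mol·L⁻¹.
Both paths are first order in A, so the instantaneous fraction to B is constant: dC_B/d(−C_A) = k₁/(k₁+k₂) = 0.1460.
C_B = 0.1460·(C_{A0}−C_A) = 0.1460×2.632 = 0.384 mol·L⁻¹.
C_C = (C_{A0}−C_A)−C_B = 2.248 mol·L⁻¹; S̃_{B/C} = 0.3842/2.248 = 0.171.

0.171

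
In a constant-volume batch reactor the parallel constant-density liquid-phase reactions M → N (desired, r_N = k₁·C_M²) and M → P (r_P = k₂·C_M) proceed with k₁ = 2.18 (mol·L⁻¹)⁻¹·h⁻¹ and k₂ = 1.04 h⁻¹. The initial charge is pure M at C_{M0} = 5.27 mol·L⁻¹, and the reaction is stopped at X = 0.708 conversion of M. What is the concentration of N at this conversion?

3.23 mol·L⁻¹

C_M = C_{M0}(1−X) = 1.539 mol·L⁻¹.
Along a PFR/batch, dC_P/dC_M = −r_P/(r_N+r_P) = −k₂/(k₂+k₁·C_M).
Integrating from C_{M0} to C_M: C_P = (1.04/2.18)·ln[(1.04+2.18·5.27)/(1.04+2.18·1.54)] = 0.4771·ln(12.53/4.395) = 0.4998 mol·L⁻¹.
Then C_N = (C_{M0}−C_M) − C_P = 3.731 − 0.4998 = 3.231 mol·L⁻¹.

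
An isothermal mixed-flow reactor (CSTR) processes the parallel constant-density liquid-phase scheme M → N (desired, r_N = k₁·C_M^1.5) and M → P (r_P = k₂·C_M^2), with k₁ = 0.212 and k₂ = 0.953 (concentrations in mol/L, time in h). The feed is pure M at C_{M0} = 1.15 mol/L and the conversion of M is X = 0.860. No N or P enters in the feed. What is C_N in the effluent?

Exit C_M = C_{M0}(1−X) = 1.15×0.140 = 0.1610 mol/L.
Rates in a CSTR are evaluated at the outlet concentration: r_N = 0.212×0.1610^1.5 = 0.01370, r_P = 0.953×0.1610^2 = 0.02470.
Fraction of consumed M going to N: r_N/(r_N+r_P) = 0.3567.
C_N = 0.3567·C_{M0}·X = 0.3567×1.15×0.860 = 0.353 mol/L.

0.353 mol/L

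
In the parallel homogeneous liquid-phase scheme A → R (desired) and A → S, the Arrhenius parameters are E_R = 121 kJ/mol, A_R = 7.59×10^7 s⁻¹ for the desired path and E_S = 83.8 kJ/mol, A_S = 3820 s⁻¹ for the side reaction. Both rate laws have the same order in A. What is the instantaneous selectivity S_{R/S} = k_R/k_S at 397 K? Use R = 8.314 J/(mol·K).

With equal orders, S_{R/S} = k_R/k_S = (A_R/A_S)·exp[(E_S−E_R)/(RT)].
(E_S−E_R)/(RT) = (83.8−121)×10³/(8.314×397) = -37200/3301 = -11.27.
k_R/k_S = (7.59×10^7/3820)·exp(-11.27) = 19869 × 1.274×10^-5 = 0.253.

0.253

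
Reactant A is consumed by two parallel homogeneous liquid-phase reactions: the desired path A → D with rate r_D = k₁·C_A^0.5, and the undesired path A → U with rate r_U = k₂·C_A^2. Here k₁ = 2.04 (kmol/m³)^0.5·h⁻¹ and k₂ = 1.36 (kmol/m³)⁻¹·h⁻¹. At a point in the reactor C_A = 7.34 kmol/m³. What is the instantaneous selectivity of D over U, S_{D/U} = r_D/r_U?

0.0754

S_{D/U} = r_D/r_U = (k₁·C_A^0.5)/(k₂·C_A^2) = (k₁/k₂)·C_A^-1.5.
= (2.04×7.340^0.5) / (1.36×7.340^2) = 5.527/73.27 = 0.0754.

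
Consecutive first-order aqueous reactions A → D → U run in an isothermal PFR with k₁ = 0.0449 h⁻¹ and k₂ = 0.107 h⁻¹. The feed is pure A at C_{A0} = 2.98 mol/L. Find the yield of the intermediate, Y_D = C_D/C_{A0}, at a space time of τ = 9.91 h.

0.213

For first-order series with pure A initially, C_D(τ) = k₁C_{A0}/(k₂−k₁)·(e^(−k₁τ) − e^(−k₂τ)).
e^(−k₁τ) = e^(−0.0449×9.91) = e^(−0.4450) = 0.6409; e^(−k₂τ) = e^(−1.060) = 0.3463.
C_D = 0.0449×2.98/(0.107−0.0449) × (0.6409−0.3463) = 2.155×0.2945 = 0.6346 mol/L.
Y_D = C_D/C_{A0} = 0.6346/2.98 = 0.213.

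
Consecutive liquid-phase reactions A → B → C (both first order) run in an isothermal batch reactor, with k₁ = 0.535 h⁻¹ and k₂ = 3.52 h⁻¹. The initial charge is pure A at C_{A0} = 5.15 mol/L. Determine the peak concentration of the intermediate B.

At the optimum, C_{B,max}/C_{A0} = (k₁/k₂)^[k₂/(k₂−k₁)].
= (0.535/3.52)^(3.52/(3.52−0.535)) = (0.1520)^(1.179) = 0.1084.
C_{B,max} = 0.1084×5.15 = 0.558 mol/L.

0.558 mol/L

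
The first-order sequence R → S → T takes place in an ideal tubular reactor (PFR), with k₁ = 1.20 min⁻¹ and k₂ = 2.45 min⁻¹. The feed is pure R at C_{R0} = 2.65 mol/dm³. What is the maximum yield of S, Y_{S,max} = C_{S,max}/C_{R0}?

0.247

At the optimum, C_{S,max}/C_{R0} = (k₁/k₂)^[k₂/(k₂−k₁)].
= (1.20/2.45)^(2.45/(2.45−1.20)) = (0.4898)^(1.960) = 0.2468.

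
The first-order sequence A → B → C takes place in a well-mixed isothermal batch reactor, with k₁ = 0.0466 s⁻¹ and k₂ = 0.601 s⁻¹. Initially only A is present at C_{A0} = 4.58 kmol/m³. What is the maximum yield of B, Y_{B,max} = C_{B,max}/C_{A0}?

At the optimum, C_{B,max}/C_{A0} = (k₁/k₂)^[k₂/(k₂−k₁)].
= (0.0466/0.601)^(0.601/(0.601−0.0466)) = (0.07754)^(1.084) = 0.06254.

0.0625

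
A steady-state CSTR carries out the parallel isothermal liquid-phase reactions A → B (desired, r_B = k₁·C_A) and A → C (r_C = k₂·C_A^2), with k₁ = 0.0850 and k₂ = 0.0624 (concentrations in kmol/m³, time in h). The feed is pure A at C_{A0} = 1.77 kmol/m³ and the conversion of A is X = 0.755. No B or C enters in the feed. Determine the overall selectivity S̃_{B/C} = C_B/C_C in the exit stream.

3.14

Exit C_A = C_{A0}(1−X) = 1.77×0.245 = 0.4336 kmol/m³.
In a CSTR the entire volume is at exit conditions, so r_B = 0.0850×0.4336 = 0.03686 and r_C = 0.0624×0.4336^2 = 0.01173.
Overall selectivity = C_B/C_C = r_Bτ/(r_Cτ) = r_B/r_C = 3.14.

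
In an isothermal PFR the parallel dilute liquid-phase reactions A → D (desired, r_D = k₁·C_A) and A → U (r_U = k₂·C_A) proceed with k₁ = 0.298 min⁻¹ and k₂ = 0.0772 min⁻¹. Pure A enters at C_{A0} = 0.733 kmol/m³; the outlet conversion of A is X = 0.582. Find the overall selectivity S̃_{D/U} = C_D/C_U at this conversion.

C_A = C_{A0}(1−X) = 0.3064 kmol/m³.
Both paths are first order in A, so the instantaneous fraction to D is constant: dC_D/d(−C_A) = k₁/(k₁+k₂) = 0.7942.
C_D = 0.7942·(C_{A0}−C_A) = 0.7942×0.4266 = 0.339 kmol/m³.
C_U = (C_{A0}−C_A)−C_D = 0.08778 kmol/m³; S̃_{D/U} = 0.3388/0.08778 = 3.86.

3.86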